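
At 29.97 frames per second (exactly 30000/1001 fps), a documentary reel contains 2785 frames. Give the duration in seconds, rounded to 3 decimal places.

92.926 seconds

Running time = 2785 × 1001/30000 = 557557/6000 s ≈ 92.926 s.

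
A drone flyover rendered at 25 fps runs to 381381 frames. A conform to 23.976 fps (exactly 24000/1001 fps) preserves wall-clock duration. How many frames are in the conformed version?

Target frames = source frames × (target rate / source rate) = 381381 × (24000/1001)/(25) = 381381 × 960/1001 = 365760.

365760 frames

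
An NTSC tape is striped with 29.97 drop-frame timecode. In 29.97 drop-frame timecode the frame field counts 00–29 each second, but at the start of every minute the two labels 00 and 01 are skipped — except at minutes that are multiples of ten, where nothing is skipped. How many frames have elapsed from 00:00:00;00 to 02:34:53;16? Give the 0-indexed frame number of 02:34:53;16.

278528

Complete 10-minute blocks: 15, each 17982 frames → 269730.
Remaining 4 whole minutes in the current block: 1800 + 3 × 1798 = 7194 frames.
Within the current minute: 53 × 30 + 16 − 2 = 1604 (labels ;00/;01 skipped at this minute). Total = 269730 + 7194 + 1604 = 278528.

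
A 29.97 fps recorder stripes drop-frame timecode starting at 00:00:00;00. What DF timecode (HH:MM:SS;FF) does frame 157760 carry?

Each 10-minute DF block holds 10 × 60 × 30 − 9 × 2 = 17982 frames. 157760 ÷ 17982 → 8 full blocks, remainder 13904.
Within the partial block the first minute is 1800 frames and each further minute 1798, so 7 further minute boundaries passed. Total skipped labels = 18 × 8 + 2 × 7 = 158.
Non-drop label index = 157760 + 158 = 157918; at 30 labels/s that is 01:27:43:28, i.e. DF 01:27:43;28.

01:27:43;28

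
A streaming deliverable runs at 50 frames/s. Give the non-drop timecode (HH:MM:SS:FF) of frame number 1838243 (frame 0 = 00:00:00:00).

10:12:44:43

1838243 ÷ 50 = 36764 full seconds, remainder 43 frames.
36764 s = 10 h 12 min 44 s.
Timecode: 10:12:44:43.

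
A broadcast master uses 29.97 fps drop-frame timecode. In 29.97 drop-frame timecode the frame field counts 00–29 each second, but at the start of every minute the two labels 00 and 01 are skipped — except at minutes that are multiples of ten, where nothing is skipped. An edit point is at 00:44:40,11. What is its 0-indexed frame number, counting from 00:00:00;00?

80331

Complete 10-minute blocks: 4, each 17982 frames → 71928.
Remaining 4 whole minutes in the current block: 1800 + 3 × 1798 = 7194 frames.
Within the current minute: 40 × 30 + 11 − 2 = 1209 (labels ;00/;01 skipped at this minute). Total = 71928 + 7194 + 1209 = 80331.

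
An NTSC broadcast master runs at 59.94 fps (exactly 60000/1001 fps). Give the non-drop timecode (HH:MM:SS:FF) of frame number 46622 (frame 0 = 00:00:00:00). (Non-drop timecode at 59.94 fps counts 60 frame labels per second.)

46622 ÷ 60 = 777 full seconds, remainder 2 frames.
777 s = 0 h 12 min 57 s.
Timecode: 00:12:57:02.

00:12:57:02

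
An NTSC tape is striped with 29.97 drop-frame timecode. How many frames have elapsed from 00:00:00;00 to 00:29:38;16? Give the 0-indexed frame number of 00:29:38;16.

53302

Complete 10-minute blocks: 2, each 17982 frames → 35964.
Remaining 9 whole minutes in the current block: 1800 + 8 × 1798 = 16184 frames.
Within the current minute: 38 × 30 + 16 − 2 = 1154 (labels ;00/;01 skipped at this minute). Total = 35964 + 16184 + 1154 = 53302.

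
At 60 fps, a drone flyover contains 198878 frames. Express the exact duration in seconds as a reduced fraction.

Running time = 198878 ÷ (60) = 198878 × 1/60 = 99439/30 s.

99439/30 seconds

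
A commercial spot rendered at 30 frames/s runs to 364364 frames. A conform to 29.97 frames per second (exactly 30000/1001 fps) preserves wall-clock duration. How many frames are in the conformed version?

364000 frames

Target frames = source frames × (target rate / source rate) = 364364 × (30000/1001)/(30) = 364364 × 1000/1001 = 364000.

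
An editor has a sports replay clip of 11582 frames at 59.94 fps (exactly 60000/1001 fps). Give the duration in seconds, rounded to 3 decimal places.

Running time = 11582 × 1001/60000 = 5796791/30000 s ≈ 193.226 s.

193.226 seconds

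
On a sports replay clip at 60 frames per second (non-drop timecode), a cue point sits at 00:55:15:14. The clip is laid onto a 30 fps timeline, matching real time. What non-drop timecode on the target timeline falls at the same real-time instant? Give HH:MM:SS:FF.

Source frame index: (0×3600 + 55×60 + 15) × 60 + 14 = 198914.
Real time: 198914 / (60) = 99457/30 s.
Target frame: (99457/30) × (30) = 99457.
At 30 labels/s: frame 99457 → 00:55:15:07.

00:55:15:07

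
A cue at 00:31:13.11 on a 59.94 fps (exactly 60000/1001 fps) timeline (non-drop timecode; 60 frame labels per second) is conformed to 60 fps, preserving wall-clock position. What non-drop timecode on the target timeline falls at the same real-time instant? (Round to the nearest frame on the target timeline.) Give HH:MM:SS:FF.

Source frame index: (0×3600 + 31×60 + 13) × 60 + 11 = 112391.
Real time: 112391 / (60000/1001) = 112503391/60000 s.
Target frame: (112503391/60000) × (60) = 112503391/1000 ≈ 112503.391 → 112503.
At 60 labels/s: frame 112503 → 00:31:15:03.

00:31:15:03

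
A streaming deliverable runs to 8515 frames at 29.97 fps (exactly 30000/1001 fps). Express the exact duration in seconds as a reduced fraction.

Running time = 8515 ÷ (30000/1001) = 8515 × 1001/30000 = 1704703/6000 s.

1704703/6000 seconds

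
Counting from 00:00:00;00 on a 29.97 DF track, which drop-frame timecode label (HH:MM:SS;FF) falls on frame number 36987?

00:20:34;03

Ten DF minutes hold 17982 frames, so frame 36987 lies in block 2 (frames 35964–53945) with 1023 frames into that block.
The block's first minute is 1800 frames and the rest 1798 each; 1023 frames reaches minute 0, so 2 × 18 + 0 × 2 = 36 labels have been skipped so far.
Adding those back, label number 36987 + 36 = 37023 at 30 labels/s is 1234 s + 3 f = 0 h 20 min 34 s frame 3, i.e. 00:20:34;03.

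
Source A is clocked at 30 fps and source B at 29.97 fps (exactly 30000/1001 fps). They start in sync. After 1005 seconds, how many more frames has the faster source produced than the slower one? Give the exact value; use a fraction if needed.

30150/1001 frames

A emits 30 × 1005 = 30150 frames; B emits 30000/1001 × 1005 = 30150000/1001.
Difference = 30150/1001 frames (≈ 30.1199); B is behind A.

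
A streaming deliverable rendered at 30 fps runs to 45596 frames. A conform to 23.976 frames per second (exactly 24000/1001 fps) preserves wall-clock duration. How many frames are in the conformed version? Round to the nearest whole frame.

Frames at target rate = 45596 × (24000/1001) / (30) = 36476800/1001 ≈ 36440.360.
Nearest whole frame: 36440.

36440 frames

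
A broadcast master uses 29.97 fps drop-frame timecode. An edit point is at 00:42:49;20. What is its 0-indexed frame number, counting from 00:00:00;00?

Complete 10-minute blocks: 4, each 17982 frames → 71928.
Remaining 2 whole minutes in the current block: 1800 + 1 × 1798 = 3598 frames.
Within the current minute: 49 × 30 + 20 − 2 = 1488 (labels ;00/;01 skipped at this minute). Total = 71928 + 3598 + 1488 = 77014.

77014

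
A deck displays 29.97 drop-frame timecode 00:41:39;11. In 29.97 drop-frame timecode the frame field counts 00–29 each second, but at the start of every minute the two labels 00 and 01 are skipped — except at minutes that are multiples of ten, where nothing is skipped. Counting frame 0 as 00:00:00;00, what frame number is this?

As if non-drop at 30 labels/s: (0 × 3600 + 41 × 60 + 39) × 30 + 11 = 74981.
Minute boundaries passed: 41; those not divisible by 10: 41 − 4 = 37; dropped labels = 2 × 37 = 74.
Actual frame index = 74981 − 74 = 74907.

74907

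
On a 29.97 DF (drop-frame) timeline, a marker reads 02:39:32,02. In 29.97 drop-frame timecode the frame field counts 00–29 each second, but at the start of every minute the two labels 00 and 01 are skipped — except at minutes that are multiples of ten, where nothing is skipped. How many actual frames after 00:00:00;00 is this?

As if non-drop at 30 labels/s: (2 × 3600 + 39 × 60 + 32) × 30 + 2 = 287162.
Minute boundaries passed: 159; those not divisible by 10: 159 − 15 = 144; dropped labels = 2 × 144 = 288.
Actual frame index = 287162 − 288 = 286874.

286874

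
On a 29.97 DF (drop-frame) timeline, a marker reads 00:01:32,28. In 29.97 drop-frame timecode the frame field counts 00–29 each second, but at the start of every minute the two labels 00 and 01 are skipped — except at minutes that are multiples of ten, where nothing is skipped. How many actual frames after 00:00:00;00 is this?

2786

Complete 10-minute blocks: 0, each 17982 frames → 0.
Remaining 1 whole minute in the current block: 1800 + 0 × 1798 = 1800 frames.
Within the current minute: 32 × 30 + 28 − 2 = 986 (labels ;00/;01 skipped at this minute). Total = 0 + 1800 + 986 = 2786.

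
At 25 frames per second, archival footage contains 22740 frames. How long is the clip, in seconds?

Running time = 22740 / (25) = 909.6 s.

909.6 seconds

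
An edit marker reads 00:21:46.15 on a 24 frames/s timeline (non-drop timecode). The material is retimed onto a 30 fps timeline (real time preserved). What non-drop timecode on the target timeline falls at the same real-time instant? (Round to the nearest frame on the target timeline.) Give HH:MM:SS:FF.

Source frame index: (0×3600 + 21×60 + 46) × 24 + 15 = 31359.
Real time: 31359 / (24) = 10453/8 s.
Target frame: (10453/8) × (30) = 156795/4 ≈ 39198.750 → 39199.
At 30 labels/s: frame 39199 → 00:21:46:19.

00:21:46:19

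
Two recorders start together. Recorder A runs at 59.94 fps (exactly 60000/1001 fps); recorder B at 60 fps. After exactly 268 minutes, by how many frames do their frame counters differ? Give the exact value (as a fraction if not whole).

964800/1001 frames

268 min = 16080 s.
A emits 60000/1001 × 16080 = 964800000/1001 frames; B emits 60 × 16080 = 964800.
Difference = 964800/1001 frames (≈ 963.8362); B is ahead of A.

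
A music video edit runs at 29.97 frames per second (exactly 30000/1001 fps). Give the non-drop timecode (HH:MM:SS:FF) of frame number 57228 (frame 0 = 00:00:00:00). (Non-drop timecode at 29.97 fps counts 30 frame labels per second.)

00:31:47:18

57228 ÷ 30 = 1907 full seconds, remainder 18 frames.
1907 s = 0 h 31 min 47 s.
Timecode: 00:31:47:18.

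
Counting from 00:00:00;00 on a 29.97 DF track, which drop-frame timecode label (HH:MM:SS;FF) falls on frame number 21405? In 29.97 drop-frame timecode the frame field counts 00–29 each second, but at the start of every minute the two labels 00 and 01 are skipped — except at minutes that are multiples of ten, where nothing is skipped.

Each 10-minute DF block holds 10 × 60 × 30 − 9 × 2 = 17982 frames. 21405 ÷ 17982 → 1 full block, remainder 3423.
Within the partial block the first minute is 1800 frames and each further minute 1798, so 1 further minute boundary passed. Total skipped labels = 18 × 1 + 2 × 1 = 20.
Non-drop label index = 21405 + 20 = 21425; at 30 labels/s that is 00:11:54:05, i.e. DF 00:11:54;05.

00:11:54;05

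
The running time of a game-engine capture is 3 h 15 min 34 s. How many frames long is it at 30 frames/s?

352020 frames

3 h 15 min 34 s = 11734 s.
Frames = 11734 × 30 = 352020.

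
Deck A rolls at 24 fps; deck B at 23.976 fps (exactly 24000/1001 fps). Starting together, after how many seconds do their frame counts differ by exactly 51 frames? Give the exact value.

The gap grows by |24000/1001 − 24| = 24/1001 frames per second.
Time for a 51-frame gap: 51 ÷ (24/1001) = 2127.125 s.

2127.125 seconds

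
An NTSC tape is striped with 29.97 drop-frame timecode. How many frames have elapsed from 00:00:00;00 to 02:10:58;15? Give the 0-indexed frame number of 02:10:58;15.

235521

Complete 10-minute blocks: 13, each 17982 frames → 233766.
Remaining 0 whole minutes in the current block: 0 frames.
Within the current minute: 58 × 30 + 15 = 1755. Total = 233766 + 0 + 1755 = 235521.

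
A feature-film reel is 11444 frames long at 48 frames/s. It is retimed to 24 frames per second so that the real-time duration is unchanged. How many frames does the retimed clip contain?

5722 frames

Frames at target rate = 11444 × (24) / (48) = 5722.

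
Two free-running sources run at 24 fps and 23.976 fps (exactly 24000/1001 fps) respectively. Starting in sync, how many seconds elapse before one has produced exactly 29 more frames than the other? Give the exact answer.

The gap grows by |24000/1001 − 24| = 24/1001 frames per second.
Time for a 29-frame gap: 29 ÷ (24/1001) = 29029/24 s.

29029/24 seconds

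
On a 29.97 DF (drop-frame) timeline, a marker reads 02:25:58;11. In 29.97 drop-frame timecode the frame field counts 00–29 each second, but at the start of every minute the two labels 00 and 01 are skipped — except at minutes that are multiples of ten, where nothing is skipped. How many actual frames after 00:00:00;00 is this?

Complete 10-minute blocks: 14, each 17982 frames → 251748.
Remaining 5 whole minutes in the current block: 1800 + 4 × 1798 = 8992 frames.
Within the current minute: 58 × 30 + 11 − 2 = 1749 (labels ;00/;01 skipped at this minute). Total = 251748 + 8992 + 1749 = 262489.

262489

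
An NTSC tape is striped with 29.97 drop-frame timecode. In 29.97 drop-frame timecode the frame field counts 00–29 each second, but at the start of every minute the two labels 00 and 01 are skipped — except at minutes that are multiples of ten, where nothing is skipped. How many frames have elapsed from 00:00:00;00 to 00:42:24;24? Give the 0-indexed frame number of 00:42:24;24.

76268

As if non-drop at 30 labels/s: (0 × 3600 + 42 × 60 + 24) × 30 + 24 = 76344.
Minute boundaries passed: 42; those not divisible by 10: 42 − 4 = 38; dropped labels = 2 × 38 = 76.
Actual frame index = 76344 − 76 = 76268.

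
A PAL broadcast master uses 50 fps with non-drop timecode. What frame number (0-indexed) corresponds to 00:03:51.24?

11574

Total seconds to the label: (0 × 3600 + 3 × 60 + 51) = 231.
Frame index = 231 × 50 + 24 = 11574.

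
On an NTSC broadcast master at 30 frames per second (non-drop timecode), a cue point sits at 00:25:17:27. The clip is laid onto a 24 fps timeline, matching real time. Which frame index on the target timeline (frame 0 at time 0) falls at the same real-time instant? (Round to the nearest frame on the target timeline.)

frame 36430

Source frame index: (0×3600 + 25×60 + 17) × 30 + 27 = 45537.
Real time: 45537 / (30) = 15179/10 s.
Target frame: (15179/10) × (24) = 182148/5 ≈ 36429.600 → 36430.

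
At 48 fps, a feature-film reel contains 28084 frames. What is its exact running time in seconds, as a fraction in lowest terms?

Running time = 28084 ÷ (48) = 28084 × 1/48 = 7021/12 s.

7021/12 seconds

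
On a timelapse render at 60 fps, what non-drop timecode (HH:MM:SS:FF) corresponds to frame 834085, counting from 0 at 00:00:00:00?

03:51:41:25

834085 ÷ 60 = 13901 full seconds, remainder 25 frames.
13901 s = 3 h 51 min 41 s.
Timecode: 03:51:41:25.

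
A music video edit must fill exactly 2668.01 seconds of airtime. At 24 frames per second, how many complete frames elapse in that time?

64032 frames

Frames = 2668.01 × 24 = 1600806/25 ≈ 64032.2400.
Complete frames: 64032.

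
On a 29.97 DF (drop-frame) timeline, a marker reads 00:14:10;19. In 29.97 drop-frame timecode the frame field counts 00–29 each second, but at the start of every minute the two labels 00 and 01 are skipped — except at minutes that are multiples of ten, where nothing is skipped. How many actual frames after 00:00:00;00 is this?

As if non-drop at 30 labels/s: (0 × 3600 + 14 × 60 + 10) × 30 + 19 = 25519.
Minute boundaries passed: 14; those not divisible by 10: 14 − 1 = 13; dropped labels = 2 × 13 = 26.
Actual frame index = 25519 − 26 = 25493.

25493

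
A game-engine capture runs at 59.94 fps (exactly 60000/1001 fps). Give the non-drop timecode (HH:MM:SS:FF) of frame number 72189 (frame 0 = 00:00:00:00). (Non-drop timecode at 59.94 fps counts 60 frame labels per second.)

72189 ÷ 60 = 1203 full seconds, remainder 9 frames.
1203 s = 0 h 20 min 3 s.
Timecode: 00:20:03:09.

00:20:03:09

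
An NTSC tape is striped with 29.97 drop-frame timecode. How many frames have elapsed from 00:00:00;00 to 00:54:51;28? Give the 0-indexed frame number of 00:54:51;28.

98660

Complete 10-minute blocks: 5, each 17982 frames → 89910.
Remaining 4 whole minutes in the current block: 1800 + 3 × 1798 = 7194 frames.
Within the current minute: 51 × 30 + 28 − 2 = 1556 (labels ;00/;01 skipped at this minute). Total = 89910 + 7194 + 1556 = 98660.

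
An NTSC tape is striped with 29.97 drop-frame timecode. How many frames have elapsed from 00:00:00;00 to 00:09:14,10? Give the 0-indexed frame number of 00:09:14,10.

As if non-drop at 30 labels/s: (0 × 3600 + 9 × 60 + 14) × 30 + 10 = 16630.
Minute boundaries passed: 9; those not divisible by 10: 9 − 0 = 9; dropped labels = 2 × 9 = 18.
Actual frame index = 16630 − 18 = 16612.

16612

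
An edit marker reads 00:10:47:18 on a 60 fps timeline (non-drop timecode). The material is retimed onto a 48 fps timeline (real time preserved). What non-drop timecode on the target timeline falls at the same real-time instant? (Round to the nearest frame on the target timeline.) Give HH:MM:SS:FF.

Source frame index: (0×3600 + 10×60 + 47) × 60 + 18 = 38838.
Real time: 38838 / (60) = 6473/10 s.
Target frame: (6473/10) × (48) = 155352/5 ≈ 31070.400 → 31070.
At 48 labels/s: frame 31070 → 00:10:47:14.

00:10:47:14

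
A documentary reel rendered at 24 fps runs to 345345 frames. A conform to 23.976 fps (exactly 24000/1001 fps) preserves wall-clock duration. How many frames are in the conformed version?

Target frames = source frames × (target rate / source rate) = 345345 × (24000/1001)/(24) = 345345 × 1000/1001 = 345000.

345000 frames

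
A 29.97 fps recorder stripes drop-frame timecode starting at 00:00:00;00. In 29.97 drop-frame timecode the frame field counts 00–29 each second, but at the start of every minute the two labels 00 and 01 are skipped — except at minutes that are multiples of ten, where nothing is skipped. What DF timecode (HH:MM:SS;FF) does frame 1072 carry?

00:00:35;22

Ten DF minutes hold 17982 frames, so frame 1072 lies in block 0 (frames 0–17981) with 1072 frames into that block.
The block's first minute is 1800 frames and the rest 1798 each; 1072 frames reaches minute 0, so 0 × 18 + 0 × 2 = 0 labels have been skipped so far.
Adding those back, label number 1072 + 0 = 1072 at 30 labels/s is 35 s + 22 f = 0 h 0 min 35 s frame 22, i.e. 00:00:35;22.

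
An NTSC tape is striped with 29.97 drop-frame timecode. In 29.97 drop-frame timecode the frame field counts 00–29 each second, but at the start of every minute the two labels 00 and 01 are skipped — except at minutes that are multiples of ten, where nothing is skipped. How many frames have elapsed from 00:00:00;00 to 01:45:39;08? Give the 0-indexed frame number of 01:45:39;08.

As if non-drop at 30 labels/s: (1 × 3600 + 45 × 60 + 39) × 30 + 8 = 190178.
Minute boundaries passed: 105; those not divisible by 10: 105 − 10 = 95; dropped labels = 2 × 95 = 190.
Actual frame index = 190178 − 190 = 189988.

189988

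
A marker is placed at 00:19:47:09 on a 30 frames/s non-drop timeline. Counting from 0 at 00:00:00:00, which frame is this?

35619

Total seconds to the label: (0 × 3600 + 19 × 60 + 47) = 1187.
Frame index = 1187 × 30 + 9 = 35619.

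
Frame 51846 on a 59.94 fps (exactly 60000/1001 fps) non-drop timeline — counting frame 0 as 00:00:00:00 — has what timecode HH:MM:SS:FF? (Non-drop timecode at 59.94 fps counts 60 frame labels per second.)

51846 ÷ 60 = 864 full seconds, remainder 6 frames.
864 s = 0 h 14 min 24 s.
Timecode: 00:14:24:06.

00:14:24:06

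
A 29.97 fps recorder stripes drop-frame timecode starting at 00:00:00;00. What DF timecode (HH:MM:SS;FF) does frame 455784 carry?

04:13:28;00

Each 10-minute DF block holds 10 × 60 × 30 − 9 × 2 = 17982 frames. 455784 ÷ 17982 → 25 full blocks, remainder 6234.
Within the partial block the first minute is 1800 frames and each further minute 1798, so 3 further minute boundaries passed. Total skipped labels = 18 × 25 + 2 × 3 = 456.
Non-drop label index = 455784 + 456 = 456240; at 30 labels/s that is 04:13:28:00, i.e. DF 04:13:28;00.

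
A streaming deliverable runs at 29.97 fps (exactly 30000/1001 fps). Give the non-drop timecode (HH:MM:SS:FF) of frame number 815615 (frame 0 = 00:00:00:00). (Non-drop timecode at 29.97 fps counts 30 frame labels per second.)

815615 ÷ 30 = 27187 full seconds, remainder 5 frames.
27187 s = 7 h 33 min 7 s.
Timecode: 07:33:07:05.

07:33:07:05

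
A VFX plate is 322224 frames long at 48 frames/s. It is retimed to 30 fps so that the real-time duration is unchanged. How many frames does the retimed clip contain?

201390 frames

Target frames = source frames × (target rate / source rate) = 322224 × (30)/(48) = 322224 × 5/8 = 201390.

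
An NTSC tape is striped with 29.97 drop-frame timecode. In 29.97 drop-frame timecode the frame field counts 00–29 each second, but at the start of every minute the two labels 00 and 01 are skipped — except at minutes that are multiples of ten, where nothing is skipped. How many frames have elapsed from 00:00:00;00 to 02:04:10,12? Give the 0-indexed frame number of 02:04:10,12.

Complete 10-minute blocks: 12, each 17982 frames → 215784.
Remaining 4 whole minutes in the current block: 1800 + 3 × 1798 = 7194 frames.
Within the current minute: 10 × 30 + 12 − 2 = 310 (labels ;00/;01 skipped at this minute). Total = 215784 + 7194 + 310 = 223288.

223288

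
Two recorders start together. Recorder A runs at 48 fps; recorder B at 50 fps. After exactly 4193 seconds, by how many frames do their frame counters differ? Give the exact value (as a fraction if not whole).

A emits 48 × 4193 = 201264 frames; B emits 50 × 4193 = 209650.
Difference = 8386 frames; B is ahead of A.

8386 frames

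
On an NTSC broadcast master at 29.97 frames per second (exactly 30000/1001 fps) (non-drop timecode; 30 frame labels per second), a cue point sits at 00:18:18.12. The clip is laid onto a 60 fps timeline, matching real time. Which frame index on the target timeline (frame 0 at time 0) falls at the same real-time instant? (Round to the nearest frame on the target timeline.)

Source frame index: (0×3600 + 18×60 + 18) × 30 + 12 = 32952.
Real time: 32952 / (30000/1001) = 1374373/1250 s.
Target frame: (1374373/1250) × (60) = 8246238/125 ≈ 65969.904 → 65970.

frame 65970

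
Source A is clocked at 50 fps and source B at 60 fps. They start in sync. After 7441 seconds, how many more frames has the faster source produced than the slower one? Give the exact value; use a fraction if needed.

A emits 50 × 7441 = 372050 frames; B emits 60 × 7441 = 446460.
Difference = 74410 frames; B is ahead of A.

74410 frames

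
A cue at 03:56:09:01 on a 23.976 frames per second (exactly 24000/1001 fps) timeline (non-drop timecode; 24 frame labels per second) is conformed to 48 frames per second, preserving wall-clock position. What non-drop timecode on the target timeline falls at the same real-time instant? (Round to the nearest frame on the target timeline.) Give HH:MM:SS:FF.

Source frame index: (3×3600 + 56×60 + 9) × 24 + 1 = 340057.
Real time: 340057 / (24000/1001) = 340397057/24000 s.
Target frame: (340397057/24000) × (48) = 340397057/500 ≈ 680794.114 → 680794.
At 48 labels/s: frame 680794 → 03:56:23:10.

03:56:23:10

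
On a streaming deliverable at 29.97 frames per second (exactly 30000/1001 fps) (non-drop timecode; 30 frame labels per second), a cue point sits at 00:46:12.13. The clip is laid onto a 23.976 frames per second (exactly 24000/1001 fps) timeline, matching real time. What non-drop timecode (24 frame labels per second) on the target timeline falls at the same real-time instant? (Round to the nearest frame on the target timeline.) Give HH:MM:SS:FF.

Source frame index: (0×3600 + 46×60 + 12) × 30 + 13 = 83173.
Real time: 83173 / (30000/1001) = 83256173/30000 s.
Target frame: (83256173/30000) × (24000/1001) = 332692/5 ≈ 66538.400 → 66538.
At 24 labels/s: frame 66538 → 00:46:12:10.

00:46:12:10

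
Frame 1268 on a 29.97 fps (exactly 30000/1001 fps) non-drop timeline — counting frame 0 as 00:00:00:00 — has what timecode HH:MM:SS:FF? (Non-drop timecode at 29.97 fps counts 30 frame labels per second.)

1268 ÷ 30 = 42 full seconds, remainder 8 frames.
42 s = 0 h 0 min 42 s.
Timecode: 00:00:42:08.

00:00:42:08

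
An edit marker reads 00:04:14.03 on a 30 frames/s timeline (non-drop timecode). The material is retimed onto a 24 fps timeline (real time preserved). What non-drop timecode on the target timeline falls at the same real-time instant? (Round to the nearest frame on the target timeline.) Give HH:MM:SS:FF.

Source frame index: (0×3600 + 4×60 + 14) × 30 + 3 = 7623.
Real time: 7623 / (30) = 2541/10 s.
Target frame: (2541/10) × (24) = 30492/5 ≈ 6098.400 → 6098.
At 24 labels/s: frame 6098 → 00:04:14:02.

00:04:14:02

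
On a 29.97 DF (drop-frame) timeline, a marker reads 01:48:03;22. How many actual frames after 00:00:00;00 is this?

Complete 10-minute blocks: 10, each 17982 frames → 179820.
Remaining 8 whole minutes in the current block: 1800 + 7 × 1798 = 14386 frames.
Within the current minute: 3 × 30 + 22 − 2 = 110 (labels ;00/;01 skipped at this minute). Total = 179820 + 14386 + 110 = 194316.

194316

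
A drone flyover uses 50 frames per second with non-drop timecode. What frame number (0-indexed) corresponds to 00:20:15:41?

60791

Total seconds to the label: (0 × 3600 + 20 × 60 + 15) = 1215.
Frame index = 1215 × 50 + 41 = 60791.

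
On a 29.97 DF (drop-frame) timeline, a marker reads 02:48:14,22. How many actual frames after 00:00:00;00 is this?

302538

As if non-drop at 30 labels/s: (2 × 3600 + 48 × 60 + 14) × 30 + 22 = 302842.
Minute boundaries passed: 168; those not divisible by 10: 168 − 16 = 152; dropped labels = 2 × 152 = 304.
Actual frame index = 302842 − 304 = 302538.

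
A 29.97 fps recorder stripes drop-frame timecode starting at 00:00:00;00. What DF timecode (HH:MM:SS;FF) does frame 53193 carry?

00:29:34;27

Each 10-minute DF block holds 10 × 60 × 30 − 9 × 2 = 17982 frames. 53193 ÷ 17982 → 2 full blocks, remainder 17229.
Within the partial block the first minute is 1800 frames and each further minute 1798, so 9 further minute boundaries passed. Total skipped labels = 18 × 2 + 2 × 9 = 54.
Non-drop label index = 53193 + 54 = 53247; at 30 labels/s that is 00:29:34:27, i.e. DF 00:29:34;27.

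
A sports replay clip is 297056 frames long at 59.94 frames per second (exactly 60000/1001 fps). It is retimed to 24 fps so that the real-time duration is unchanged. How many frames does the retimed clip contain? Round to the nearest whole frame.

Frames at target rate = 297056 × (24) / (60000/1001) = 74338264/625 ≈ 118941.222.
Nearest whole frame: 118941.

118941 frames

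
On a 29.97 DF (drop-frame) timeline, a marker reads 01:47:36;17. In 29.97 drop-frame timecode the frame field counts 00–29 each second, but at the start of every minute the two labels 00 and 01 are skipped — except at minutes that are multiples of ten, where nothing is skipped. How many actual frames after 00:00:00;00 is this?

193503

As if non-drop at 30 labels/s: (1 × 3600 + 47 × 60 + 36) × 30 + 17 = 193697.
Minute boundaries passed: 107; those not divisible by 10: 107 − 10 = 97; dropped labels = 2 × 97 = 194.
Actual frame index = 193697 − 194 = 193503.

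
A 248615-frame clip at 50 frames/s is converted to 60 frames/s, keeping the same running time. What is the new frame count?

Target frames = source frames × (target rate / source rate) = 248615 × (60)/(50) = 248615 × 6/5 = 298338.

298338 frames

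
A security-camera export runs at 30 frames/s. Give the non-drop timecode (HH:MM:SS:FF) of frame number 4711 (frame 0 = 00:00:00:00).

4711 ÷ 30 = 157 full seconds, remainder 1 frame.
157 s = 0 h 2 min 37 s.
Timecode: 00:02:37:01.

00:02:37:01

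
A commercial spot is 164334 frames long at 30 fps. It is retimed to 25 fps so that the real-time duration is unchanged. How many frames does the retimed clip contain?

136945 frames

Target frames = source frames × (target rate / source rate) = 164334 × (25)/(30) = 164334 × 5/6 = 136945.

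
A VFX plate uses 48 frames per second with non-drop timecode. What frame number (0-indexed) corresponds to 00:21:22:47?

61583

Total seconds to the label: (0 × 3600 + 21 × 60 + 22) = 1282.
Frame index = 1282 × 48 + 47 = 61583.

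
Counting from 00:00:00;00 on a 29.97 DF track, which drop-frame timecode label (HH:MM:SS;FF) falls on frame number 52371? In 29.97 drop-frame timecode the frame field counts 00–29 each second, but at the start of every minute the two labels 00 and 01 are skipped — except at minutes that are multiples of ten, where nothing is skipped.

00:29:07;15

Each 10-minute DF block holds 10 × 60 × 30 − 9 × 2 = 17982 frames. 52371 ÷ 17982 → 2 full blocks, remainder 16407.
Within the partial block the first minute is 1800 frames and each further minute 1798, so 9 further minute boundaries passed. Total skipped labels = 18 × 2 + 2 × 9 = 54.
Non-drop label index = 52371 + 54 = 52425; at 30 labels/s that is 00:29:07:15, i.e. DF 00:29:07;15.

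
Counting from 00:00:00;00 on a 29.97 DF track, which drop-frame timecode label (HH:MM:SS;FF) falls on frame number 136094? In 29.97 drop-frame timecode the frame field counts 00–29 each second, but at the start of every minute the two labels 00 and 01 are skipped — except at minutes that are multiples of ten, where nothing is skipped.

Ten DF minutes hold 17982 frames, so frame 136094 lies in block 7 (frames 125874–143855) with 10220 frames into that block.
The block's first minute is 1800 frames and the rest 1798 each; 10220 frames reaches minute 5, so 7 × 18 + 5 × 2 = 136 labels have been skipped so far.
Adding those back, label number 136094 + 136 = 136230 at 30 labels/s is 4541 s + 0 f = 1 h 15 min 41 s frame 0, i.e. 01:15:41;00.

01:15:41;00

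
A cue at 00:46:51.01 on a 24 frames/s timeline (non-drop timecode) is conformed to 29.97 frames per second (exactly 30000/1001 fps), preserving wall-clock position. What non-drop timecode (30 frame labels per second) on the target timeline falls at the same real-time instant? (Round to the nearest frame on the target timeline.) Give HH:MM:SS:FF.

Source frame index: (0×3600 + 46×60 + 51) × 24 + 1 = 67465.
Real time: 67465 / (24) = 67465/24 s.
Target frame: (67465/24) × (30000/1001) = 84331250/1001 ≈ 84247.003 → 84247.
At 30 labels/s: frame 84247 → 00:46:48:07.

00:46:48:07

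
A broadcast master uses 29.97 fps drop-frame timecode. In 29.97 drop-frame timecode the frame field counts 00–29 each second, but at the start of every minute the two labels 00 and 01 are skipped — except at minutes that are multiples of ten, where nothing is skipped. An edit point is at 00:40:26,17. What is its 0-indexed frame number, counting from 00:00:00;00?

As if non-drop at 30 labels/s: (0 × 3600 + 40 × 60 + 26) × 30 + 17 = 72797.
Minute boundaries passed: 40; those not divisible by 10: 40 − 4 = 36; dropped labels = 2 × 36 = 72.
Actual frame index = 72797 − 72 = 72725.

72725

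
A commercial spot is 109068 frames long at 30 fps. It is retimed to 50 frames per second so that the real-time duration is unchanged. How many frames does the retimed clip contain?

181780 frames

Target frames = source frames × (target rate / source rate) = 109068 × (50)/(30) = 109068 × 5/3 = 181780.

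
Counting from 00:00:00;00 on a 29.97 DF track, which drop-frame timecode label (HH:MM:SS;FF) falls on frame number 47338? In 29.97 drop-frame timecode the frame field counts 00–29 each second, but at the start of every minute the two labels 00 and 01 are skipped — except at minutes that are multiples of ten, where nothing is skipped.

Ten DF minutes hold 17982 frames, so frame 47338 lies in block 2 (frames 35964–53945) with 11374 frames into that block.
The block's first minute is 1800 frames and the rest 1798 each; 11374 frames reaches minute 6, so 2 × 18 + 6 × 2 = 48 labels have been skipped so far.
Adding those back, label number 47338 + 48 = 47386 at 30 labels/s is 1579 s + 16 f = 0 h 26 min 19 s frame 16, i.e. 00:26:19;16.

00:26:19;16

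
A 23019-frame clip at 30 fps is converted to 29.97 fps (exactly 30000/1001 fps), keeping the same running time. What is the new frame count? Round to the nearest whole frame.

22996 frames

Frames at target rate = 23019 × (30000/1001) / (30) = 23019000/1001 ≈ 22996.004.
Nearest whole frame: 22996.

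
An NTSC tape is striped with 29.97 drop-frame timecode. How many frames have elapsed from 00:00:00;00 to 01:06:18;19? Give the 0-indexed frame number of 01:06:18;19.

119239

Complete 10-minute blocks: 6, each 17982 frames → 107892.
Remaining 6 whole minutes in the current block: 1800 + 5 × 1798 = 10790 frames.
Within the current minute: 18 × 30 + 19 − 2 = 557 (labels ;00/;01 skipped at this minute). Total = 107892 + 10790 + 557 = 119239.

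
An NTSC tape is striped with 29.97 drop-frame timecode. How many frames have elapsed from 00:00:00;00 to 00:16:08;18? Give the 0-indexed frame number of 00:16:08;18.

As if non-drop at 30 labels/s: (0 × 3600 + 16 × 60 + 8) × 30 + 18 = 29058.
Minute boundaries passed: 16; those not divisible by 10: 16 − 1 = 15; dropped labels = 2 × 15 = 30.
Actual frame index = 29058 − 30 = 29028.

29028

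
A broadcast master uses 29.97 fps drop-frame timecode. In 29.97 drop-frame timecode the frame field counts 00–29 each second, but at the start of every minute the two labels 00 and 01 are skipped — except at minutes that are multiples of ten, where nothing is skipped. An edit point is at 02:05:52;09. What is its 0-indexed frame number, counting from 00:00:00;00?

As if non-drop at 30 labels/s: (2 × 3600 + 5 × 60 + 52) × 30 + 9 = 226569.
Minute boundaries passed: 125; those not divisible by 10: 125 − 12 = 113; dropped labels = 2 × 113 = 226.
Actual frame index = 226569 − 226 = 226343.

226343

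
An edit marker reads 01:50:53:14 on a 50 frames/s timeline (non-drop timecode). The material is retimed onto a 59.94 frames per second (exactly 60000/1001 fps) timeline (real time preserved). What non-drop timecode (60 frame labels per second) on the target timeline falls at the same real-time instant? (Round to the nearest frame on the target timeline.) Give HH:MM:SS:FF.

01:50:46:38

Source frame index: (1×3600 + 50×60 + 53) × 50 + 14 = 332664.
Real time: 332664 / (50) = 166332/25 s.
Target frame: (166332/25) × (60000/1001) = 399196800/1001 ≈ 398798.002 → 398798.
At 60 labels/s: frame 398798 → 01:50:46:38.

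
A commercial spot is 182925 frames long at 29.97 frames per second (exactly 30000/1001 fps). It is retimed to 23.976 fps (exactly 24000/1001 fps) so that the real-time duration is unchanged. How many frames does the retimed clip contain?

146340 frames

Frames at target rate = 182925 × (24000/1001) / (30000/1001) = 146340.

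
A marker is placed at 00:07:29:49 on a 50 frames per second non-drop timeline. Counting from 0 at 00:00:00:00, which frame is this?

Total seconds to the label: (0 × 3600 + 7 × 60 + 29) = 449.
Frame index = 449 × 50 + 49 = 22499.

22499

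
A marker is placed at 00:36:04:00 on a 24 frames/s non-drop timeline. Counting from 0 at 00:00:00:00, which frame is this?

frame 51936

Total seconds to the label: (0 × 3600 + 36 × 60 + 4) = 2164.
Frame index = 2164 × 24 + 0 = 51936.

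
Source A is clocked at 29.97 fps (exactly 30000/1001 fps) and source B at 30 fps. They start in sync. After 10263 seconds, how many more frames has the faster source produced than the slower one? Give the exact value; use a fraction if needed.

A emits 30000/1001 × 10263 = 27990000/91 frames; B emits 30 × 10263 = 307890.
Difference = 27990/91 frames (≈ 307.5824); B is ahead of A.

27990/91 frames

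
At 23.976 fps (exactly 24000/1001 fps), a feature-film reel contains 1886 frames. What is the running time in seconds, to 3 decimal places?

78.662 seconds

Running time = 1886 × 1001/24000 = 943943/12000 s ≈ 78.662 s.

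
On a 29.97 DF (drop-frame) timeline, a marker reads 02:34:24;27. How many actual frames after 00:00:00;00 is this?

277669

Complete 10-minute blocks: 15, each 17982 frames → 269730.
Remaining 4 whole minutes in the current block: 1800 + 3 × 1798 = 7194 frames.
Within the current minute: 24 × 30 + 27 − 2 = 745 (labels ;00/;01 skipped at this minute). Total = 269730 + 7194 + 745 = 277669.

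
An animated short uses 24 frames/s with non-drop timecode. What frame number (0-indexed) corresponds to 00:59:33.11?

85763

Total seconds to the label: (0 × 3600 + 59 × 60 + 33) = 3573.
Frame index = 3573 × 24 + 11 = 85763.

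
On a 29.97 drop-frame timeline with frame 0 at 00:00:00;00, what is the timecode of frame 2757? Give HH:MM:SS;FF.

00:01:31;29

Ten DF minutes hold 17982 frames, so frame 2757 lies in block 0 (frames 0–17981) with 2757 frames into that block.
The block's first minute is 1800 frames and the rest 1798 each; 2757 frames reaches minute 1, so 0 × 18 + 1 × 2 = 2 labels have been skipped so far.
Adding those back, label number 2757 + 2 = 2759 at 30 labels/s is 91 s + 29 f = 0 h 1 min 31 s frame 29, i.e. 00:01:31;29.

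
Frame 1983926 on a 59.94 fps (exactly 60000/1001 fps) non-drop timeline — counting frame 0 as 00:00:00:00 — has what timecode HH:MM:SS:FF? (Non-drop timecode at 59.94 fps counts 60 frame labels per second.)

09:11:05:26

1983926 ÷ 60 = 33065 full seconds, remainder 26 frames.
33065 s = 9 h 11 min 5 s.
Timecode: 09:11:05:26.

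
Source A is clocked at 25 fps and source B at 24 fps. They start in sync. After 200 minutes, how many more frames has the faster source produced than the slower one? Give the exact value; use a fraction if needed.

200 min = 12000 s.
A emits 25 × 12000 = 300000 frames; B emits 24 × 12000 = 288000.
Difference = 12000 frames; B is behind A.

12000 frames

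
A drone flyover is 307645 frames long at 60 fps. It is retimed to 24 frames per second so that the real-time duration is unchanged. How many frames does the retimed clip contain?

123058 frames

Target frames = source frames × (target rate / source rate) = 307645 × (24)/(60) = 307645 × 2/5 = 123058.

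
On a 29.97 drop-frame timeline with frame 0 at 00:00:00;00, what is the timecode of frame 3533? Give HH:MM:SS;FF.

00:01:57;25

Ten DF minutes hold 17982 frames, so frame 3533 lies in block 0 (frames 0–17981) with 3533 frames into that block.
The block's first minute is 1800 frames and the rest 1798 each; 3533 frames reaches minute 1, so 0 × 18 + 1 × 2 = 2 labels have been skipped so far.
Adding those back, label number 3533 + 2 = 3535 at 30 labels/s is 117 s + 25 f = 0 h 1 min 57 s frame 25, i.e. 00:01:57;25.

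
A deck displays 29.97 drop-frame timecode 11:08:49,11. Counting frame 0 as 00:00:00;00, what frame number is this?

As if non-drop at 30 labels/s: (11 × 3600 + 8 × 60 + 49) × 30 + 11 = 1203881.
Minute boundaries passed: 668; those not divisible by 10: 668 − 66 = 602; dropped labels = 2 × 602 = 1204.
Actual frame index = 1203881 − 1204 = 1202677.

1202677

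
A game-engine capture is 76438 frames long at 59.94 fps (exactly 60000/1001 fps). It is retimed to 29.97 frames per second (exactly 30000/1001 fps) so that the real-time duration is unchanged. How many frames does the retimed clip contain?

Target frames = source frames × (target rate / source rate) = 76438 × (30000/1001)/(60000/1001) = 76438 × 1/2 = 38219.

38219 frames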